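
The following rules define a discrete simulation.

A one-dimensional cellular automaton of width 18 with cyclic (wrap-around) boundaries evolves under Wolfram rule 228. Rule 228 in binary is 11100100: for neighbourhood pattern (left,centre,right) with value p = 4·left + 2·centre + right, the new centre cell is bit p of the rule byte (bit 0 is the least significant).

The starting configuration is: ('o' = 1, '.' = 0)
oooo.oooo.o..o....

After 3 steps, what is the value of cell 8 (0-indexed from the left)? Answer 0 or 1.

1

t=0: oooo.oooo.o..o....
t=1: .oooo.ooooo..o....
t=2: ..oooo.oooo..o....
t=3: ...oooo.ooo..o....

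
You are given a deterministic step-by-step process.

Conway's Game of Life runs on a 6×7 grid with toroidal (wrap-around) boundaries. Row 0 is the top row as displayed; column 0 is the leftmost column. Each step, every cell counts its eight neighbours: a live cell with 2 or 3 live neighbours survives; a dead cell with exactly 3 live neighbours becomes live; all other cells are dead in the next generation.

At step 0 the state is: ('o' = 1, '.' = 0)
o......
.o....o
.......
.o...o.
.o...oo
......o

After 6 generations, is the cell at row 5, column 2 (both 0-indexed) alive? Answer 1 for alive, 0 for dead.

t=0: o......
.o....o
.......
.o...o.
.o...oo
......o
t=1: o.....o
o......
o......
o....oo
.....oo
.....oo
t=2: o....o.
oo.....
oo.....
o....o.
....o..
.......
t=3: oo....o
.......
.......
oo....o
.......
.......
t=4: o......
o......
o......
o......
o......
o......
t=5: oo....o
oo....o
oo....o
oo....o
oo....o
oo....o
t=6: ..o..o.
..o..o.
..o..o.
..o..o.
..o..o.
..o..o.

1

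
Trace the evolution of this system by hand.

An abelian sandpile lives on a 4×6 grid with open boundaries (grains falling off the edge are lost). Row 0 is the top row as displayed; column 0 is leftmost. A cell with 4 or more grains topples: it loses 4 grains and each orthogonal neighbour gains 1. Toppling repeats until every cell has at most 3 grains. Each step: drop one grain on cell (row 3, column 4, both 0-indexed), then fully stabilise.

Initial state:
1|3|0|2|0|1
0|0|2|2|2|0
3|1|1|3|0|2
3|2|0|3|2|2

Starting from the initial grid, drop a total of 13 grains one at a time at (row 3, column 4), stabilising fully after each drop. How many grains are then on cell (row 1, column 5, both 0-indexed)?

0) 1|3|0|2|0|1
0|0|2|2|2|0
3|1|1|3|0|2
3|2|0|3|2|2
1) 1|3|0|2|0|1
0|0|2|2|2|0
3|1|1|3|0|2
3|2|0|3|3|2
2) 1|3|0|2|0|1
0|0|2|3|2|0
3|1|2|0|2|2
3|2|1|1|1|3
3) 1|3|0|2|0|1
0|0|2|3|2|0
3|1|2|0|2|2
3|2|1|1|2|3
4) 1|3|0|2|0|1
0|0|2|3|2|0
3|1|2|0|2|2
3|2|1|1|3|3
5) 1|3|0|2|0|1
0|0|2|3|2|0
3|1|2|0|3|3
3|2|1|2|1|0
6) 1|3|0|2|0|1
0|0|2|3|2|0
3|1|2|0|3|3
3|2|1|2|2|0
7) 1|3|0|2|0|1
0|0|2|3|2|0
3|1|2|0|3|3
3|2|1|2|3|0
8) 1|3|0|2|0|1
0|0|2|3|3|1
3|1|2|1|1|0
3|2|1|3|1|2
9) 1|3|0|2|0|1
0|0|2|3|3|1
3|1|2|1|1|0
3|2|1|3|2|2
10) 1|3|0|2|0|1
0|0|2|3|3|1
3|1|2|1|1|0
3|2|1|3|3|2
11) 1|3|0|2|0|1
0|0|2|3|3|1
3|1|2|2|2|0
3|2|2|0|1|3
12) 1|3|0|2|0|1
0|0|2|3|3|1
3|1|2|2|2|0
3|2|2|0|2|3
13) 1|3|0|2|0|1
0|0|2|3|3|1
3|1|2|2|2|0
3|2|2|0|3|3

1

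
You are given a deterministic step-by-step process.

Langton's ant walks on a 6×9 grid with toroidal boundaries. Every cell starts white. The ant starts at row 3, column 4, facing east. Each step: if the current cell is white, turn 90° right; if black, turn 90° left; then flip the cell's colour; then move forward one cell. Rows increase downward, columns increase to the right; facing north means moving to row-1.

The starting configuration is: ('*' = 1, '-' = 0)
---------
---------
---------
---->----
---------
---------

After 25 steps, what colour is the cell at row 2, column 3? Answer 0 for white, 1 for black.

step 0: ---------
---------
---------
---->----
---------
---------
step 1: ---------
---------
---------
----*----
----v----
---------
step 2: ---------
---------
---------
----*----
---<*----
---------
step 3: ---------
---------
---------
---^*----
---**----
---------
step 4: ---------
---------
---------
---*>----
---**----
---------
step 5: ---------
---------
----^----
---*-----
---**----
---------
step 6: ---------
---------
----*>---
---*-----
---**----
---------
step 7: ---------
---------
----**---
---*-v---
---**----
---------
step 8: ---------
---------
----**---
---*<*---
---**----
---------
step 9: ---------
---------
----^*---
---***---
---**----
---------
step 10: ---------
---------
---<-*---
---***---
---**----
---------
step 11: ---------
---^-----
---*-*---
---***---
---**----
---------
step 12: ---------
---*>----
---*-*---
---***---
---**----
---------
step 13: ---------
---**----
---*v*---
---***---
---**----
---------
step 14: ---------
---**----
---<**---
---***---
---**----
---------
step 15: ---------
---**----
----**---
---v**---
---**----
---------
step 16: ---------
---**----
----**---
---->*---
---**----
---------
step 17: ---------
---**----
----^*---
-----*---
---**----
---------
step 18: ---------
---**----
---<-*---
-----*---
---**----
---------
step 19: ---------
---^*----
---*-*---
-----*---
---**----
---------
step 20: ---------
--<-*----
---*-*---
-----*---
---**----
---------
step 21: --^------
--*-*----
---*-*---
-----*---
---**----
---------
step 22: --*>-----
--*-*----
---*-*---
-----*---
---**----
---------
step 23: --**-----
--*v*----
---*-*---
-----*---
---**----
---------
step 24: --**-----
--<**----
---*-*---
-----*---
---**----
---------
step 25: --**-----
---**----
--v*-*---
-----*---
---**----
---------

1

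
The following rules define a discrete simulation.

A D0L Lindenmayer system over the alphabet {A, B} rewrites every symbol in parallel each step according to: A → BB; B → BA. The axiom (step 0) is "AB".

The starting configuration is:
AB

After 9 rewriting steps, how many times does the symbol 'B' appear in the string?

step 0: AB
step 1: BBBA
step 2: BABABABB
step 3: BABBBABBBABBBABA
step 4: BABBBABABABBBABABABBBABABABBBABB
step 5: BABBBABABABBBABBBABBBABABABBBABBBABBBABABABBBABBBABBBABABABBBABA
step 6: BABBBABABABBBABBBABBBABABABBBABABABBBABABABBBABBBABBBABABA…BABABBBABBBABBBABABABBBABABABBBABABABBBABBBABBBABABABBBABB  (len 128)
step 7: BABBBABABABBBABBBABBBABABABBBABABABBBABABABBBABBBABBBABABA…BABABBBABBBABBBABABABBBABABABBBABABABBBABBBABBBABABABBBABA  (len 256)
step 8: BABBBABABABBBABBBABBBABABABBBABABABBBABABABBBABBBABBBABABA…BABABBBABBBABBBABABABBBABABABBBABABABBBABBBABBBABABABBBABB  (len 512)
step 9: BABBBABABABBBABBBABBBABABABBBABABABBBABABABBBABBBABBBABABA…BABABBBABBBABBBABABABBBABABABBBABABABBBABBBABBBABABABBBABA  (len 1024)

683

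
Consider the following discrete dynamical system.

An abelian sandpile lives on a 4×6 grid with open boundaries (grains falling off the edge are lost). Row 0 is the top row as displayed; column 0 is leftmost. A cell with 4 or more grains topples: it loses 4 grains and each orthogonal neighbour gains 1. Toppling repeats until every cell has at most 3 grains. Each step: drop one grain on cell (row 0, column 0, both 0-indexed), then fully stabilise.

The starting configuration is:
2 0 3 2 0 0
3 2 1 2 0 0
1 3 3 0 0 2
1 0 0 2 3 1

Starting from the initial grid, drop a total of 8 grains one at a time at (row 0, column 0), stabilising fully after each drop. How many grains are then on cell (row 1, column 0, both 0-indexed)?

1

gen 0: 2 0 3 2 0 0
3 2 1 2 0 0
1 3 3 0 0 2
1 0 0 2 3 1
gen 1: 3 0 3 2 0 0
3 2 1 2 0 0
1 3 3 0 0 2
1 0 0 2 3 1
gen 2: 1 1 3 2 0 0
0 3 1 2 0 0
2 3 3 0 0 2
1 0 0 2 3 1
gen 3: 2 1 3 2 0 0
0 3 1 2 0 0
2 3 3 0 0 2
1 0 0 2 3 1
gen 4: 3 1 3 2 0 0
0 3 1 2 0 0
2 3 3 0 0 2
1 0 0 2 3 1
gen 5: 0 2 3 2 0 0
1 3 1 2 0 0
2 3 3 0 0 2
1 0 0 2 3 1
gen 6: 1 2 3 2 0 0
1 3 1 2 0 0
2 3 3 0 0 2
1 0 0 2 3 1
gen 7: 2 2 3 2 0 0
1 3 1 2 0 0
2 3 3 0 0 2
1 0 0 2 3 1
gen 8: 3 2 3 2 0 0
1 3 1 2 0 0
2 3 3 0 0 2
1 0 0 2 3 1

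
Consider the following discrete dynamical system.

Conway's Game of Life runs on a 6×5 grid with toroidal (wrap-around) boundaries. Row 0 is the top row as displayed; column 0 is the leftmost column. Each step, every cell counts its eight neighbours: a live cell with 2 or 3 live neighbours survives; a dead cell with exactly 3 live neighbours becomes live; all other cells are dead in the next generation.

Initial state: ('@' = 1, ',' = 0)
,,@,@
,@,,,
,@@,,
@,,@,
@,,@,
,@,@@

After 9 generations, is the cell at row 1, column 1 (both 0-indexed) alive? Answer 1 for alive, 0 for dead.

1

step 0: ,,@,@
,@,,,
,@@,,
@,,@,
@,,@,
,@,@@
step 1: ,@@,@
@@,@,
@@@,,
@,,@,
@@,@,
,@,,,
step 2: ,,,@@
,,,@,
,,,@,
,,,@,
@@,,,
,,,@@
step 3: ,,@,,
,,@@,
,,@@@
,,@,@
@,@@,
,,@@,
step 4: ,@,,,
,@,,@
,@,,@
@,,,,
,,,,,
,,,,@
step 5: ,,,,,
,@@,,
,@,,@
@,,,,
,,,,,
,,,,,
step 6: ,,,,,
@@@,,
,@@,,
@,,,,
,,,,,
,,,,,
step 7: ,@,,,
@,@,,
,,@,,
,@,,,
,,,,,
,,,,,
step 8: ,@,,,
,,@,,
,,@,,
,,,,,
,,,,,
,,,,,
step 9: ,,,,,
,@@,,
,,,,,
,,,,,
,,,,,
,,,,,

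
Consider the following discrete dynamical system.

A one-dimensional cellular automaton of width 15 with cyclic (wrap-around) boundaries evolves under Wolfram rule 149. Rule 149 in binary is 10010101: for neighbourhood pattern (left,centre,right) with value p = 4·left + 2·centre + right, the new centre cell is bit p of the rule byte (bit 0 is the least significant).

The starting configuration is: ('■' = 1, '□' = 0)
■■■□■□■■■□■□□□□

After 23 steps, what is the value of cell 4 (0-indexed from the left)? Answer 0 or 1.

0

k=0  ■■■□■□■■■□■□□□□
k=1  □■□□■□□■□□■■■■□
k=2  □■■□■■□■■□□■■□■
k=3  □□□□□□□□□■□□□□■
k=4  ■■■■■■■■□■■■■□■
k=5  ■■■■■■■□□□■■□□□
k=6  □■■■■■□■■□□□■■□
k=7  □□■■■□□□□■■□□□■
k=8  ■□□■□■■■□□□■■□■
k=9  □■□■□□■□■■□□□□□
k=10  □■□■■□■□□□■■■■■
k=11  □■□□□□■■■□□■■■□
k=12  □■■■■□□■□■□□■□■
k=13  □□■■□■□■□■■□■□■
k=14  ■□□□□■□■□□□□■□■
k=15  □■■■□■□■■■■□■□□
k=16  □□■□□■□□■■□□■■■
k=17  ■□■■□■■□□□■□□■□
k=18  ■□□□□□□■■□■■□■□
k=19  ■■■■■■□□□□□□□■□
k=20  □■■■■□■■■■■■□■□
k=21  □□■■□□□■■■■□□■■
k=22  ■□□□■■□□■■□■□□□
k=23  ■■■□□□■□□□□■■■□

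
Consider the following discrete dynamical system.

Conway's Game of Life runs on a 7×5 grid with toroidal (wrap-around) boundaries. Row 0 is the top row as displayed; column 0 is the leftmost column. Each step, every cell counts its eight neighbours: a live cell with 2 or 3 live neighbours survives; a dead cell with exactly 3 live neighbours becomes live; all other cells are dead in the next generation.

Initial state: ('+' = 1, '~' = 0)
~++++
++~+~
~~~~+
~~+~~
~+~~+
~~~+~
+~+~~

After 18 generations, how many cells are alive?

6

t=0: ~++++
++~+~
~~~~+
~~+~~
~+~~+
~~~+~
+~+~~
t=1: ~~~~~
~+~~~
+++++
+~~+~
~~++~
+++++
+~~~~
t=2: ~~~~~
~+~++
~~~+~
+~~~~
~~~~~
+~~~~
+~++~
t=3: ++~~~
~~+++
+~++~
~~~~~
~~~~~
~+~~+
~+~~+
t=4: ~+~~~
~~~~~
~++~~
~~~~~
~~~~~
~~~~~
~++~+
t=5: +++~~
~++~~
~~~~~
~~~~~
~~~~~
~~~~~
+++~~
t=6: ~~~+~
+~+~~
~~~~~
~~~~~
~~~~~
~+~~~
+~+~~
t=7: ~~+++
~~~~~
~~~~~
~~~~~
~~~~~
~+~~~
~++~~
t=8: ~+++~
~~~+~
~~~~~
~~~~~
~~~~~
~++~~
++~~~
t=9: ++~++
~~~+~
~~~~~
~~~~~
~~~~~
+++~~
+~~+~
t=10: ++~+~
+~++~
~~~~~
~~~~~
~+~~~
+++~+
~~~+~
t=11: ++~+~
+~++~
~~~~~
~~~~~
~++~~
+++++
~~~+~
t=12: ++~+~
+~++~
~~~~~
~~~~~
~~~~+
+~~~+
~~~~~
t=13: ++~+~
+~++~
~~~~~
~~~~~
+~~~+
+~~~+
~+~~~
t=14: +~~+~
+~++~
~~~~~
~~~~~
+~~~+
~+~~+
~++~~
t=15: +~~+~
~+++~
~~~~~
~~~~~
+~~~+
~++++
~++++
t=16: +~~~~
~++++
~~+~~
~~~~~
+++~+
~~~~~
~~~~~
t=17: +++++
+++++
~++~~
+~++~
++~~~
++~~~
~~~~~
t=18: ~~~~~
~~~~~
~~~~~
+~~++
~~~~~
++~~~
~~~+~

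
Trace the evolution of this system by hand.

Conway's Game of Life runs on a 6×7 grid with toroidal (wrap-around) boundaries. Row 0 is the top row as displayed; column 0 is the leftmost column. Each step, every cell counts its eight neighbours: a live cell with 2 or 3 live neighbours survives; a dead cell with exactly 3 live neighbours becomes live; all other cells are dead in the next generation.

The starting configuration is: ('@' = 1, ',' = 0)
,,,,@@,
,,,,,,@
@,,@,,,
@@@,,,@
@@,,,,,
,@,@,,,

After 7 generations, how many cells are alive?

[0] ,,,,@@,
,,,,,,@
@,,@,,,
@@@,,,@
@@,,,,,
,@,@,,,
[1] ,,,,@@,
,,,,@@@
,,@,,,,
,,@,,,@
,,,,,,@
@@@,@,,
[2] @@,,,,,
,,,@@,@
,,,@,,@
,,,,,,,
,,@@,@@
@@,@@,@
[3] ,@,,,,,
,,@@@@@
,,,@@@,
,,@@@@@
,@@@,@@
,,,@@,,
[4] ,,,,,,,
,,@,,,@
,,,,,,,
@@,,,,,
@@,,,,@
@@,@@@,
[5] @@@@@@@
,,,,,,,
@@,,,,,
,@,,,,@
,,,,@@,
,@@,@@,
[6] @,,,,,@
,,,@@@,
@@,,,,,
,@,,,@@
@@@@@,@
,,,,,,,
[7] ,,,,@@@
,@,,@@,
@@@,,,,
,,,@@@,
,@@@@,@
,,@@,@,

20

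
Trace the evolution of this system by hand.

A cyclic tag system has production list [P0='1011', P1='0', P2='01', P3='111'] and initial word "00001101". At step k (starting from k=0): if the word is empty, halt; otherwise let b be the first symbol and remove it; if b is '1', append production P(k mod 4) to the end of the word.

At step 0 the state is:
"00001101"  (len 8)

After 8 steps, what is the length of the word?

gen 0: "00001101"  (len 8)
gen 1: "0001101"  (len 7)
gen 2: "001101"  (len 6)
gen 3: "01101"  (len 5)
gen 4: "1101"  (len 4)
gen 5: "1011011"  (len 7)
gen 6: "0110110"  (len 7)
gen 7: "110110"  (len 6)
gen 8: "10110111"  (len 8)

8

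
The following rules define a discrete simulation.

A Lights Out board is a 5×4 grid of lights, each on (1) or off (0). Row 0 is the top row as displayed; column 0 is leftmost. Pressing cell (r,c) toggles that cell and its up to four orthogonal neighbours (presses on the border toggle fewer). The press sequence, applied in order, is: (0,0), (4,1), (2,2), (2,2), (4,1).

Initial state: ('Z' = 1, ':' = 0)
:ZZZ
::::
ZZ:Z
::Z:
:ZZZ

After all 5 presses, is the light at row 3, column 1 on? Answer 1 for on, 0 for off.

0

[0] :ZZZ
::::
ZZ:Z
::Z:
:ZZZ
[1] Z:ZZ
Z:::
ZZ:Z
::Z:
:ZZZ
[2] Z:ZZ
Z:::
ZZ:Z
:ZZ:
Z::Z
[3] Z:ZZ
Z:Z:
Z:Z:
:Z::
Z::Z
[4] Z:ZZ
Z:::
ZZ:Z
:ZZ:
Z::Z
[5] Z:ZZ
Z:::
ZZ:Z
::Z:
:ZZZ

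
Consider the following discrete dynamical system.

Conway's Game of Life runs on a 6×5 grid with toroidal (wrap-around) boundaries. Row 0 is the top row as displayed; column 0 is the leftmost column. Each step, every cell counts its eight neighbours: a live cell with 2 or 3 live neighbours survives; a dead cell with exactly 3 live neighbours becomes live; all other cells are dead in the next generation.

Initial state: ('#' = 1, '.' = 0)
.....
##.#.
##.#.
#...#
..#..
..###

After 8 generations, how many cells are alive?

10

step 0: .....
##.#.
##.#.
#...#
..#..
..###
step 1: ##...
##...
...#.
#.###
###..
..##.
step 2: #...#
###.#
...#.
#....
#....
...##
step 3: ..#..
.##..
..##.
....#
#....
...#.
step 4: .###.
.#...
.###.
...##
....#
.....
step 5: .##..
#....
##.##
#...#
...##
..##.
step 6: .###.
...#.
.#.#.
.##..
#.#..
.#..#
step 7: ##.##
.#.##
.#.#.
#..#.
#.##.
....#
step 8: .#...
.#...
.#.#.
#..#.
####.
.....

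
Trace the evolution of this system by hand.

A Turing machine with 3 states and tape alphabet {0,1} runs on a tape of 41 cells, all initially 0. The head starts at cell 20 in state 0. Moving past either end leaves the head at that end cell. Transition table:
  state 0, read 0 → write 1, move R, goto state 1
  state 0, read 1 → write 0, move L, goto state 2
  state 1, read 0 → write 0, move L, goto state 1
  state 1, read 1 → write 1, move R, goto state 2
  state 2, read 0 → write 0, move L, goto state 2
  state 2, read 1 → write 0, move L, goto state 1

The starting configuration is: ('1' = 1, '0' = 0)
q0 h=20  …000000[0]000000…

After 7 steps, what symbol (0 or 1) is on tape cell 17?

gen 0: q0 h=20  …000000[0]000000…
gen 1: q1 h=21  …000001[0]000000…
gen 2: q1 h=20  …000000[1]000000…
gen 3: q2 h=21  …000001[0]000000…
gen 4: q2 h=20  …000000[1]000000…
gen 5: q1 h=19  …000000[0]000000…
gen 6: q1 h=18  …000000[0]000000…
gen 7: q1 h=17  …000000[0]000000…

0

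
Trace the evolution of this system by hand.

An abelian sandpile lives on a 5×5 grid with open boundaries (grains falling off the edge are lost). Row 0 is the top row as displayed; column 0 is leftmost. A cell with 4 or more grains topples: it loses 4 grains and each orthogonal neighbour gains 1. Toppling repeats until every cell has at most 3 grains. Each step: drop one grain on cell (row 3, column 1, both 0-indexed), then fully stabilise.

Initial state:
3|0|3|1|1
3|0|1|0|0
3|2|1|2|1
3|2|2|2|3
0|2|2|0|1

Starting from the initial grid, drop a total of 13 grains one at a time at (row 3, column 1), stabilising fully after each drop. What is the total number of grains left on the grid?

38

0) 3|0|3|1|1
3|0|1|0|0
3|2|1|2|1
3|2|2|2|3
0|2|2|0|1
1) 3|0|3|1|1
3|0|1|0|0
3|2|1|2|1
3|3|2|2|3
0|2|2|0|1
2) 0|1|3|1|1
1|2|1|0|0
2|0|2|2|1
1|2|3|2|3
1|3|2|0|1
3) 0|1|3|1|1
1|2|1|0|0
2|0|2|2|1
1|3|3|2|3
1|3|2|0|1
4) 0|1|3|1|1
1|2|1|0|0
2|1|3|2|1
2|2|1|3|3
2|1|0|1|1
5) 0|1|3|1|1
1|2|1|0|0
2|1|3|2|1
2|3|1|3|3
2|1|0|1|1
6) 0|1|3|1|1
1|2|1|0|0
2|2|3|2|1
3|0|2|3|3
2|2|0|1|1
7) 0|1|3|1|1
1|2|1|0|0
2|2|3|2|1
3|1|2|3|3
2|2|0|1|1
8) 0|1|3|1|1
1|2|1|0|0
2|2|3|2|1
3|2|2|3|3
2|2|0|1|1
9) 0|1|3|1|1
1|2|1|0|0
2|2|3|2|1
3|3|2|3|3
2|2|0|1|1
10) 0|1|3|1|1
1|2|1|0|0
3|3|3|2|1
0|1|3|3|3
3|3|0|1|1
11) 0|1|3|1|1
1|2|1|0|0
3|3|3|2|1
0|2|3|3|3
3|3|0|1|1
12) 0|1|3|1|1
1|2|1|0|0
3|3|3|2|1
0|3|3|3|3
3|3|0|1|1
13) 0|1|3|1|1
2|3|2|1|0
0|2|2|0|3
3|3|2|2|0
0|1|2|2|2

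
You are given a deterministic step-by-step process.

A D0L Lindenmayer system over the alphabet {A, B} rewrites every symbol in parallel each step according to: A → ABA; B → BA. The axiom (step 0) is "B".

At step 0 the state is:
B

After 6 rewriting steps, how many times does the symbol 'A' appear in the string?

t=0: B
t=1: BA
t=2: BAABA
t=3: BAABAABABAABA
t=4: BAABAABABAABAABABAABABAABAABABAABA
t=5: BAABAABABAABAABABAABABAABAABABAABAABABAABABAABAABABAABABAABAABABAABAABABAABABAABAABABAABA
t=6: BAABAABABAABAABABAABABAABAABABAABAABABAABABAABAABABAABABAA…ABAABABAABABAABAABABAABABAABAABABAABAABABAABABAABAABABAABA  (len 233)

144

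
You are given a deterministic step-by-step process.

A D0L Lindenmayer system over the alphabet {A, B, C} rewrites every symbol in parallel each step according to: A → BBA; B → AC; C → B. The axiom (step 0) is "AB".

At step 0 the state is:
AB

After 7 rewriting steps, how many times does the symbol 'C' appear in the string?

k=0  AB
k=1  BBAAC
k=2  ACACBBABBAB
k=3  BBABBBABACACBBAACACBBAAC
k=4  ACACBBAACACACBBAACBBABBBABACACBBABBABBBABACACBBABBAB
k=5  BBABBBABACACBBABBABBBABBBABACACBBABBABACACBBAACACACBBAACBBABBBABACACBBAACACBBAACACACBBAACBBABBBABACACBBAACACBBAAC
k=6  ACACBBAACACACBBAACBBABBBABACACBBAACACBBAACACACBBAACACACBBA…BABBABACACBBAACACACBBAACBBABBBABACACBBABBABBBABACACBBABBAB  (len 245)
k=7  BBABBBABACACBBABBABBBABBBABACACBBABBABACACBBAACACACBBAACBB…CBBABBBABACACBBAACACBBAACACACBBAACBBABBBABACACBBAACACBBAAC  (len 532)

107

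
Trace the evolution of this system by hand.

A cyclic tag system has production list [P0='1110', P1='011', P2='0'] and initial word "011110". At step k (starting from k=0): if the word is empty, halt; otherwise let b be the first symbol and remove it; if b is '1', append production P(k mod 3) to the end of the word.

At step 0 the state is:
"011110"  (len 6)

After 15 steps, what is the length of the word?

step 0: "011110"  (len 6)
step 1: "11110"  (len 5)
step 2: "1110011"  (len 7)
step 3: "1100110"  (len 7)
step 4: "1001101110"  (len 10)
step 5: "001101110011"  (len 12)
step 6: "01101110011"  (len 11)
step 7: "1101110011"  (len 10)
step 8: "101110011011"  (len 12)
step 9: "011100110110"  (len 12)
step 10: "11100110110"  (len 11)
step 11: "1100110110011"  (len 13)
step 12: "1001101100110"  (len 13)
step 13: "0011011001101110"  (len 16)
step 14: "011011001101110"  (len 15)
step 15: "11011001101110"  (len 14)

14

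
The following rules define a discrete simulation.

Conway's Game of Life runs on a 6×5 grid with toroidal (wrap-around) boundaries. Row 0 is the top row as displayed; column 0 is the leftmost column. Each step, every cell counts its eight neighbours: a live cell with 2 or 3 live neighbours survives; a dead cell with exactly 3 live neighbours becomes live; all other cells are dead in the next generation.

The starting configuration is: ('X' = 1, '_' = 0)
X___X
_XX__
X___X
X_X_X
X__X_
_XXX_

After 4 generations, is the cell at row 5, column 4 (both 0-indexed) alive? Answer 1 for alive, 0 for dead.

0

t=0: X___X
_XX__
X___X
X_X_X
X__X_
_XXX_
t=1: X___X
_X_X_
__X_X
_____
X____
_XXX_
t=2: X___X
_XXX_
__XX_
_____
_XX__
_XXX_
t=3: X___X
XX___
_X_X_
_X_X_
_X_X_
___XX
t=4: _X_X_
_XX__
_X__X
XX_XX
X__X_
__XX_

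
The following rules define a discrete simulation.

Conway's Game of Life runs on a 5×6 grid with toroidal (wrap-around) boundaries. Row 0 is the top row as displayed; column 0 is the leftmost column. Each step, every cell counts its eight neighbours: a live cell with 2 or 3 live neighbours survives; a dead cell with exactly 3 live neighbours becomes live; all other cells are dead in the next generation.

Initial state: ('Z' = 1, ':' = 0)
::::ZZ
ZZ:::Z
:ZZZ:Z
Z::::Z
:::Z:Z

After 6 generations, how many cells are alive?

6

step 0: ::::ZZ
ZZ:::Z
:ZZZ:Z
Z::::Z
:::Z:Z
step 1: ::::::
:Z:Z::
::Z:::
:Z:Z:Z
::::::
step 2: ::::::
::Z:::
ZZ:ZZ:
::Z:::
::::::
step 3: ::::::
:ZZZ::
:Z:Z::
:ZZZ::
::::::
step 4: ::Z:::
:Z:Z::
Z:::Z:
:Z:Z::
::Z:::
step 5: :ZZZ::
:ZZZ::
ZZ:ZZ:
:ZZZ::
:ZZZ::
step 6: Z:::Z:
::::::
Z:::Z:
::::::
Z:::Z:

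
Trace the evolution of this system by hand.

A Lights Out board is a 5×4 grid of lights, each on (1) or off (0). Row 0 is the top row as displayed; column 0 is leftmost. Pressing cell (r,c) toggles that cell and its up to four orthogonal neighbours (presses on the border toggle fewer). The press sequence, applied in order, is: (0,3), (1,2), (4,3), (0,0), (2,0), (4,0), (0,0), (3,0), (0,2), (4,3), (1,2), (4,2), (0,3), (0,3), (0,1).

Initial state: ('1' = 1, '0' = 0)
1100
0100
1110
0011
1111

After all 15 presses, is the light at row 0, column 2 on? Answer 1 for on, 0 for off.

step 0: 1100
0100
1110
0011
1111
step 1: 1111
0101
1110
0011
1111
step 2: 1101
0010
1100
0011
1111
step 3: 1101
0010
1100
0010
1100
step 4: 0001
1010
1100
0010
1100
step 5: 0001
0010
0000
1010
1100
step 6: 0001
0010
0000
0010
0000
step 7: 1101
1010
0000
0010
0000
step 8: 1101
1010
1000
1110
1000
step 9: 1010
1000
1000
1110
1000
step 10: 1010
1000
1000
1111
1011
step 11: 1000
1111
1010
1111
1011
step 12: 1000
1111
1010
1101
1100
step 13: 1011
1110
1010
1101
1100
step 14: 1000
1111
1010
1101
1100
step 15: 0110
1011
1010
1101
1100

1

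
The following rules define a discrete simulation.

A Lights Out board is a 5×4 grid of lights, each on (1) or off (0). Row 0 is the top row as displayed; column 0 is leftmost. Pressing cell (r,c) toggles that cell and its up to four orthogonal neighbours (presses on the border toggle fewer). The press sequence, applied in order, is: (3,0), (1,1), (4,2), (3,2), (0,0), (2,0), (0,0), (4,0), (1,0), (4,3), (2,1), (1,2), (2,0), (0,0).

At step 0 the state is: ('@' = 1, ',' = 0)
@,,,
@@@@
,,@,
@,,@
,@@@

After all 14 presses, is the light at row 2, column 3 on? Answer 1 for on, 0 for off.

0

0) @,,,
@@@@
,,@,
@,,@
,@@@
1) @,,,
@@@@
@,@,
,@,@
@@@@
2) @@,,
,,,@
@@@,
,@,@
@@@@
3) @@,,
,,,@
@@@,
,@@@
@,,,
4) @@,,
,,,@
@@,,
,,,,
@,@,
5) ,,,,
@,,@
@@,,
,,,,
@,@,
6) ,,,,
,,,@
,,,,
@,,,
@,@,
7) @@,,
@,,@
,,,,
@,,,
@,@,
8) @@,,
@,,@
,,,,
,,,,
,@@,
9) ,@,,
,@,@
@,,,
,,,,
,@@,
10) ,@,,
,@,@
@,,,
,,,@
,@,@
11) ,@,,
,,,@
,@@,
,@,@
,@,@
12) ,@@,
,@@,
,@,,
,@,@
,@,@
13) ,@@,
@@@,
@,,,
@@,@
,@,@
14) @,@,
,@@,
@,,,
@@,@
,@,@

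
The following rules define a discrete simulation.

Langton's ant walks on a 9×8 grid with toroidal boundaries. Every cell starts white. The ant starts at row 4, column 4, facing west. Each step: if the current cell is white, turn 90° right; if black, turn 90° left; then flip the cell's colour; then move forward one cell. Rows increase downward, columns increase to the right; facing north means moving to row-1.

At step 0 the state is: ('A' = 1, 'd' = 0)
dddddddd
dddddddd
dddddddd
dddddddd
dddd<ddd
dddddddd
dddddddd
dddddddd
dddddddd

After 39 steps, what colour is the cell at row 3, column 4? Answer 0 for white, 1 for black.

1

t=0: dddddddd
dddddddd
dddddddd
dddddddd
dddd<ddd
dddddddd
dddddddd
dddddddd
dddddddd
t=1: dddddddd
dddddddd
dddddddd
dddd^ddd
ddddAddd
dddddddd
dddddddd
dddddddd
dddddddd
t=2: dddddddd
dddddddd
dddddddd
ddddA>dd
ddddAddd
dddddddd
dddddddd
dddddddd
dddddddd
t=3: dddddddd
dddddddd
dddddddd
ddddAAdd
ddddAvdd
dddddddd
dddddddd
dddddddd
dddddddd
t=4: dddddddd
dddddddd
dddddddd
ddddAAdd
dddd<Add
dddddddd
dddddddd
dddddddd
dddddddd
t=5: dddddddd
dddddddd
dddddddd
ddddAAdd
dddddAdd
ddddvddd
dddddddd
dddddddd
dddddddd
t=6: dddddddd
dddddddd
dddddddd
ddddAAdd
dddddAdd
ddd<Addd
dddddddd
dddddddd
dddddddd
t=7: dddddddd
dddddddd
dddddddd
ddddAAdd
ddd^dAdd
dddAAddd
dddddddd
dddddddd
dddddddd
t=8: dddddddd
dddddddd
dddddddd
ddddAAdd
dddA>Add
dddAAddd
dddddddd
dddddddd
dddddddd
t=9: dddddddd
dddddddd
dddddddd
ddddAAdd
dddAAAdd
dddAvddd
dddddddd
dddddddd
dddddddd
t=10: dddddddd
dddddddd
dddddddd
ddddAAdd
dddAAAdd
dddAd>dd
dddddddd
dddddddd
dddddddd
t=11: dddddddd
dddddddd
dddddddd
ddddAAdd
dddAAAdd
dddAdAdd
dddddvdd
dddddddd
dddddddd
t=12: dddddddd
dddddddd
dddddddd
ddddAAdd
dddAAAdd
dddAdAdd
dddd<Add
dddddddd
dddddddd
t=13: dddddddd
dddddddd
dddddddd
ddddAAdd
dddAAAdd
dddA^Add
ddddAAdd
dddddddd
dddddddd
t=14: dddddddd
dddddddd
dddddddd
ddddAAdd
dddAAAdd
dddAA>dd
ddddAAdd
dddddddd
dddddddd
t=15: dddddddd
dddddddd
dddddddd
ddddAAdd
dddAA^dd
dddAAddd
ddddAAdd
dddddddd
dddddddd
t=16: dddddddd
dddddddd
dddddddd
ddddAAdd
dddA<ddd
dddAAddd
ddddAAdd
dddddddd
dddddddd
t=17: dddddddd
dddddddd
dddddddd
ddddAAdd
dddAdddd
dddAvddd
ddddAAdd
dddddddd
dddddddd
t=18: dddddddd
dddddddd
dddddddd
ddddAAdd
dddAdddd
dddAd>dd
ddddAAdd
dddddddd
dddddddd
t=19: dddddddd
dddddddd
dddddddd
ddddAAdd
dddAdddd
dddAdAdd
ddddAvdd
dddddddd
dddddddd
t=20: dddddddd
dddddddd
dddddddd
ddddAAdd
dddAdddd
dddAdAdd
ddddAd>d
dddddddd
dddddddd
t=21: dddddddd
dddddddd
dddddddd
ddddAAdd
dddAdddd
dddAdAdd
ddddAdAd
ddddddvd
dddddddd
t=22: dddddddd
dddddddd
dddddddd
ddddAAdd
dddAdddd
dddAdAdd
ddddAdAd
ddddd<Ad
dddddddd
t=23: dddddddd
dddddddd
dddddddd
ddddAAdd
dddAdddd
dddAdAdd
ddddA^Ad
dddddAAd
dddddddd
t=24: dddddddd
dddddddd
dddddddd
ddddAAdd
dddAdddd
dddAdAdd
ddddAA>d
dddddAAd
dddddddd
t=25: dddddddd
dddddddd
dddddddd
ddddAAdd
dddAdddd
dddAdA^d
ddddAAdd
dddddAAd
dddddddd
t=26: dddddddd
dddddddd
dddddddd
ddddAAdd
dddAdddd
dddAdAA>
ddddAAdd
dddddAAd
dddddddd
t=27: dddddddd
dddddddd
dddddddd
ddddAAdd
dddAdddd
dddAdAAA
ddddAAdv
dddddAAd
dddddddd
t=28: dddddddd
dddddddd
dddddddd
ddddAAdd
dddAdddd
dddAdAAA
ddddAA<A
dddddAAd
dddddddd
t=29: dddddddd
dddddddd
dddddddd
ddddAAdd
dddAdddd
dddAdA^A
ddddAAAA
dddddAAd
dddddddd
t=30: dddddddd
dddddddd
dddddddd
ddddAAdd
dddAdddd
dddAd<dA
ddddAAAA
dddddAAd
dddddddd
t=31: dddddddd
dddddddd
dddddddd
ddddAAdd
dddAdddd
dddAdddA
ddddAvAA
dddddAAd
dddddddd
t=32: dddddddd
dddddddd
dddddddd
ddddAAdd
dddAdddd
dddAdddA
ddddAd>A
dddddAAd
dddddddd
t=33: dddddddd
dddddddd
dddddddd
ddddAAdd
dddAdddd
dddAdd^A
ddddAddA
dddddAAd
dddddddd
t=34: dddddddd
dddddddd
dddddddd
ddddAAdd
dddAdddd
dddAddA>
ddddAddA
dddddAAd
dddddddd
t=35: dddddddd
dddddddd
dddddddd
ddddAAdd
dddAddd^
dddAddAd
ddddAddA
dddddAAd
dddddddd
t=36: dddddddd
dddddddd
dddddddd
ddddAAdd
>ddAdddA
dddAddAd
ddddAddA
dddddAAd
dddddddd
t=37: dddddddd
dddddddd
dddddddd
ddddAAdd
AddAdddA
vddAddAd
ddddAddA
dddddAAd
dddddddd
t=38: dddddddd
dddddddd
dddddddd
ddddAAdd
AddAdddA
AddAddA<
ddddAddA
dddddAAd
dddddddd
t=39: dddddddd
dddddddd
dddddddd
ddddAAdd
AddAddd^
AddAddAA
ddddAddA
dddddAAd
dddddddd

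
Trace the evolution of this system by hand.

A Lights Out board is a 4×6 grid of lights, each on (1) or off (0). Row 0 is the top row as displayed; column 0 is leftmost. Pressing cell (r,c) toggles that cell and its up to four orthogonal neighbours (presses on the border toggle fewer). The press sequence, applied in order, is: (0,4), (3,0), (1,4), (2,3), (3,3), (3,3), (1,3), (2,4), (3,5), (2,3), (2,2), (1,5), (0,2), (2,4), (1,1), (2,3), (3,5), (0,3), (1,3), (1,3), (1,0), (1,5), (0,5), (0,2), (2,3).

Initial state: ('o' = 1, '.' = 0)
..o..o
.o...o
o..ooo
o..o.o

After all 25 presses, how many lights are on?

17

0) ..o..o
.o...o
o..ooo
o..o.o
1) ..ooo.
.o..oo
o..ooo
o..o.o
2) ..ooo.
.o..oo
...ooo
.o.o.o
3) ..oo..
.o.o..
...o.o
.o.o.o
4) ..oo..
.o....
..o.oo
.o...o
5) ..oo..
.o....
..oooo
.ooooo
6) ..oo..
.o....
..o.oo
.o...o
7) ..o...
.oooo.
..oooo
.o...o
8) ..o...
.ooo..
..o...
.o..oo
9) ..o...
.ooo..
..o..o
.o....
10) ..o...
.oo...
...ooo
.o.o..
11) ..o...
.o....
.oo.oo
.ooo..
12) ..o..o
.o..oo
.oo.o.
.ooo..
13) .o.o.o
.oo.oo
.oo.o.
.ooo..
14) .o.o.o
.oo..o
.ooo.o
.oooo.
15) ...o.o
o....o
..oo.o
.oooo.
16) ...o.o
o..o.o
....oo
.oo.o.
17) ...o.o
o..o.o
....o.
.oo..o
18) ..o.oo
o....o
....o.
.oo..o
19) ..oooo
o.oooo
...oo.
.oo..o
20) ..o.oo
o....o
....o.
.oo..o
21) o.o.oo
.o...o
o...o.
.oo..o
22) o.o.o.
.o..o.
o...oo
.oo..o
23) o.o..o
.o..oo
o...oo
.oo..o
24) oo.o.o
.oo.oo
o...oo
.oo..o
25) oo.o.o
.ooooo
o.oo.o
.ooo.o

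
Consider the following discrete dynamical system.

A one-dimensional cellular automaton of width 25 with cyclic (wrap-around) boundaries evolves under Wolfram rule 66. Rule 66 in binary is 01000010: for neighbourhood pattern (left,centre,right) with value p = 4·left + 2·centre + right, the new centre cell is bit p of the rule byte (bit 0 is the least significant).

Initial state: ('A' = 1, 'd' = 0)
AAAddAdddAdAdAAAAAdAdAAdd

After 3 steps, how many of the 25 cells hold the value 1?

t=0: AAAddAdddAdAdAAAAAdAdAAdd
t=1: ddAdAdddAddddddddAddddAdA
t=2: dAdddddAddddddddAddddAddd
t=3: AdddddAddddddddAddddAdddd

4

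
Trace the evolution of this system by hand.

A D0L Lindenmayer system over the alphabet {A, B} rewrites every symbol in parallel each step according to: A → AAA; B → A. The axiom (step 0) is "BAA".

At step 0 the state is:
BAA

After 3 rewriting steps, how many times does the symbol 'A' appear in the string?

0) BAA
1) AAAAAAA
2) AAAAAAAAAAAAAAAAAAAAA
3) AAAAAAAAAAAAAAAAAAAAAAAAAAAAAAAAAAAAAAAAAAAAAAAAAAAAAAAAAAAAAAA

63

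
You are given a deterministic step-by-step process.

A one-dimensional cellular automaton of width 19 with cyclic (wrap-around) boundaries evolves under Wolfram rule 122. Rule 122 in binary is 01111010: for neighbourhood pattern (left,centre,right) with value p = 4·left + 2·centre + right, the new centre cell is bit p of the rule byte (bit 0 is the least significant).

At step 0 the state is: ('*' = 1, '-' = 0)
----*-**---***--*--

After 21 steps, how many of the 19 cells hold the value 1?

t=0: ----*-**---***--*--
t=1: ---*-****-**-***-*-
t=2: --*-**--******-**-*
t=3: **-******----*****-
t=4: ****----**--**---**
t=5: ---**--********-**-
t=6: --******------*****
t=7: ***----**----**---*
t=8: --**--****--****-**
t=9: *******--****--****
t=10: ------****--****---
t=11: -----**--****--**--
t=12: ----******--******-
t=13: ---**----****----**
t=14: *-****--**--**--***
t=15: ***--************--
t=16: *-****----------***
t=17: ***--**--------**--
t=18: *-******------*****
t=19: ***----**----**----
t=20: *-**--****--****--*
t=21: *******--****--****

15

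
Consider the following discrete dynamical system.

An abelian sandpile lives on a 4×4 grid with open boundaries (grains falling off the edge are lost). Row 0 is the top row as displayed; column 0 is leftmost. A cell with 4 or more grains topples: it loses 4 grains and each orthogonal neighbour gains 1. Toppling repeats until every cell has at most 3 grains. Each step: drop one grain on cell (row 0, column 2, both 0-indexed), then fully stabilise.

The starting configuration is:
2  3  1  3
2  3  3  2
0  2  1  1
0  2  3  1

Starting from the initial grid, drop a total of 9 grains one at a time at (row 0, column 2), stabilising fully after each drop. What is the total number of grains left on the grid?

31

0) 2  3  1  3
2  3  3  2
0  2  1  1
0  2  3  1
1) 2  3  2  3
2  3  3  2
0  2  1  1
0  2  3  1
2) 2  3  3  3
2  3  3  2
0  2  1  1
0  2  3  1
3) 3  1  3  1
3  1  2  0
0  3  2  2
0  2  3  1
4) 3  2  0  2
3  1  3  0
0  3  2  2
0  2  3  1
5) 3  2  1  2
3  1  3  0
0  3  2  2
0  2  3  1
6) 3  2  2  2
3  1  3  0
0  3  2  2
0  2  3  1
7) 3  2  3  2
3  1  3  0
0  3  2  2
0  2  3  1
8) 3  3  1  3
3  2  0  1
0  3  3  2
0  2  3  1
9) 3  3  2  3
3  2  0  1
0  3  3  2
0  2  3  1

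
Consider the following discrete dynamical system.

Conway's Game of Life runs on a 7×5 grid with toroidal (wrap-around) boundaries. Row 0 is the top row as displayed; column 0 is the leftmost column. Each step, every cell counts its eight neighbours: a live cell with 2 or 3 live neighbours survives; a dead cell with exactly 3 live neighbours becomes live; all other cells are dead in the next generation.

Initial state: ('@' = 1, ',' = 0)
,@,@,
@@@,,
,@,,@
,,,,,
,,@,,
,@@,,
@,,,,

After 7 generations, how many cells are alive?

12

[0] ,@,@,
@@@,,
,@,,@
,,,,,
,,@,,
,@@,,
@,,,,
[1] ,,,,@
,,,@@
,@@,,
,,,,,
,@@,,
,@@,,
@,,,,
[2] @,,@@
@,@@@
,,@@,
,,,,,
,@@,,
@,@,,
@@,,,
[3] ,,,,,
@,,,,
,@@,,
,@,@,
,@@,,
@,@,,
,,@@,
[4] ,,,,,
,@,,,
@@@,,
@,,@,
@,,@,
,,,,,
,@@@,
[5] ,@,,,
@@@,,
@,@,@
@,,@,
,,,,,
,@,@@
,,@,,
[6] @,,,,
,,@@@
,,@,,
@@,@,
@,@@,
,,@@,
@@@@,
[7] @,,,,
,@@@@
@,,,,
@,,@,
@,,,,
@,,,,
@,,@,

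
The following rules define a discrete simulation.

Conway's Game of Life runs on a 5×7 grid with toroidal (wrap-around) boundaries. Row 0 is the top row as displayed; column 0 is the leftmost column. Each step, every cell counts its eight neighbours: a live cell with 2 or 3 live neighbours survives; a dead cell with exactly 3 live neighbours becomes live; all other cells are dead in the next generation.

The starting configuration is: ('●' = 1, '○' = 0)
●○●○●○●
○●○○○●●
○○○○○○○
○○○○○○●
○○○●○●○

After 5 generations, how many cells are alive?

8

step 0: ●○●○●○●
○●○○○●●
○○○○○○○
○○○○○○●
○○○●○●○
step 1: ●●●●●○○
○●○○○●●
●○○○○●●
○○○○○○○
●○○●●●○
step 2: ○○○○○○○
○○○●○○○
●○○○○●○
●○○○○○○
●○○○○●●
step 3: ○○○○○○●
○○○○○○○
○○○○○○●
●●○○○●○
●○○○○○●
step 4: ●○○○○○●
○○○○○○○
●○○○○○●
○●○○○●○
○●○○○●○
step 5: ●○○○○○●
○○○○○○○
●○○○○○●
○●○○○●○
○●○○○●○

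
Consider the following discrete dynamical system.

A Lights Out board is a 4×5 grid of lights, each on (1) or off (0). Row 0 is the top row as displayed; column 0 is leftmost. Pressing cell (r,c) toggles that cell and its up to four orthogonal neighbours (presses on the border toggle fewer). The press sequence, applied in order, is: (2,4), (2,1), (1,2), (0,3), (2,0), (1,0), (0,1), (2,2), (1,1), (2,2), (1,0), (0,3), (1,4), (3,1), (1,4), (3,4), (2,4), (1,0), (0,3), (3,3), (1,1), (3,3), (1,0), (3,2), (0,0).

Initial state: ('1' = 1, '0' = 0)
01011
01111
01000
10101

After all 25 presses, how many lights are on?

9

0) 01011
01111
01000
10101
1) 01011
01110
01011
10100
2) 01011
00110
10111
11100
3) 01111
01000
10011
11100
4) 01000
01010
10011
11100
5) 01000
11010
01011
01100
6) 11000
00010
11011
01100
7) 00100
01010
11011
01100
8) 00100
01110
10101
01000
9) 01100
10010
11101
01000
10) 01100
10110
10011
01100
11) 11100
01110
00011
01100
12) 11011
01100
00011
01100
13) 11010
01111
00010
01100
14) 11010
01111
01010
10000
15) 11011
01100
01011
10000
16) 11011
01100
01010
10011
17) 11011
01101
01001
10010
18) 01011
10101
11001
10010
19) 01100
10111
11001
10010
20) 01100
10111
11011
10101
21) 00100
01011
10011
10101
22) 00100
01011
10001
10010
23) 10100
10011
00001
10010
24) 10100
10011
00101
11100
25) 01100
00011
00101
11100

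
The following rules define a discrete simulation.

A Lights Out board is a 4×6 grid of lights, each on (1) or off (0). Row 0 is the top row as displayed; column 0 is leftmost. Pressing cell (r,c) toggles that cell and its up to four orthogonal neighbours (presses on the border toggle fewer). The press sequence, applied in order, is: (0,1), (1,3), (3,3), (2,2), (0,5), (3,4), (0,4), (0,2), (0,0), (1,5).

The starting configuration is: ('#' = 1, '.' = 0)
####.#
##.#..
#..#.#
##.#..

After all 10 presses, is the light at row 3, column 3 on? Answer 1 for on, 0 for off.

1

step 0: ####.#
##.#..
#..#.#
##.#..
step 1: ...#.#
#..#..
#..#.#
##.#..
step 2: .....#
#.#.#.
#....#
##.#..
step 3: .....#
#.#.#.
#..#.#
###.#.
step 4: .....#
#...#.
###..#
##..#.
step 5: ....#.
#...##
###..#
##..#.
step 6: ....#.
#...##
###.##
##.#.#
step 7: ...#.#
#....#
###.##
##.#.#
step 8: .##..#
#.#..#
###.##
##.#.#
step 9: #.#..#
..#..#
###.##
##.#.#
step 10: #.#...
..#.#.
###.#.
##.#.#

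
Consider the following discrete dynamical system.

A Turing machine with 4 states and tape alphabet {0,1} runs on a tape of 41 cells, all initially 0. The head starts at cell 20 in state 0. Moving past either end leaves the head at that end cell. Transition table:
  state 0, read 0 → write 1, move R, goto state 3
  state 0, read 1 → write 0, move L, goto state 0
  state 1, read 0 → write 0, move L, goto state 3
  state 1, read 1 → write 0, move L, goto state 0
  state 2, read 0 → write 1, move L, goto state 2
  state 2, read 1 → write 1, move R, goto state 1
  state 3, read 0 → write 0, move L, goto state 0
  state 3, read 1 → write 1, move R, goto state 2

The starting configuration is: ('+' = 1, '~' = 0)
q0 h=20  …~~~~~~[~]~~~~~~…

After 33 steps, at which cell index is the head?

0) q0 h=20  …~~~~~~[~]~~~~~~…
1) q3 h=21  …~~~~~+[~]~~~~~~…
2) q0 h=20  …~~~~~~[+]~~~~~~…
3) q0 h=19  …~~~~~~[~]~~~~~~…
4) q3 h=20  …~~~~~+[~]~~~~~~…
5) q0 h=19  …~~~~~~[+]~~~~~~…
6) q0 h=18  …~~~~~~[~]~~~~~~…
7) q3 h=19  …~~~~~+[~]~~~~~~…
8) q0 h=18  …~~~~~~[+]~~~~~~…
9) q0 h=17  …~~~~~~[~]~~~~~~…
10) q3 h=18  …~~~~~+[~]~~~~~~…
11) q0 h=17  …~~~~~~[+]~~~~~~…
12) q0 h=16  …~~~~~~[~]~~~~~~…
13) q3 h=17  …~~~~~+[~]~~~~~~…
14) q0 h=16  …~~~~~~[+]~~~~~~…
15) q0 h=15  …~~~~~~[~]~~~~~~…
16) q3 h=16  …~~~~~+[~]~~~~~~…
17) q0 h=15  …~~~~~~[+]~~~~~~…
18) q0 h=14  …~~~~~~[~]~~~~~~…
19) q3 h=15  …~~~~~+[~]~~~~~~…
20) q0 h=14  …~~~~~~[+]~~~~~~…
21) q0 h=13  …~~~~~~[~]~~~~~~…
22) q3 h=14  …~~~~~+[~]~~~~~~…
23) q0 h=13  …~~~~~~[+]~~~~~~…
24) q0 h=12  …~~~~~~[~]~~~~~~…
25) q3 h=13  …~~~~~+[~]~~~~~~…
26) q0 h=12  …~~~~~~[+]~~~~~~…
27) q0 h=11  …~~~~~~[~]~~~~~~…
28) q3 h=12  …~~~~~+[~]~~~~~~…
29) q0 h=11  …~~~~~~[+]~~~~~~…
30) q0 h=10  …~~~~~~[~]~~~~~~…
31) q3 h=11  …~~~~~+[~]~~~~~~…
32) q0 h=10  …~~~~~~[+]~~~~~~…
33) q0 h= 9  …~~~~~~[~]~~~~~~…

9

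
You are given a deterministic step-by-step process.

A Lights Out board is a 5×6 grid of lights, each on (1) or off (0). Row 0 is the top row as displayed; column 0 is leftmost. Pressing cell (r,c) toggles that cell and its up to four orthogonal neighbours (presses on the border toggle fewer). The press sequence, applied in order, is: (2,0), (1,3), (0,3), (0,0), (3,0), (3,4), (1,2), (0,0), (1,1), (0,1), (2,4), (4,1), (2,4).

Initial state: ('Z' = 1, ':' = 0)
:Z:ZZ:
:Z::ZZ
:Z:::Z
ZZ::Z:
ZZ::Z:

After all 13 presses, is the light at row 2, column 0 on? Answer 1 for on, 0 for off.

k=0  :Z:ZZ:
:Z::ZZ
:Z:::Z
ZZ::Z:
ZZ::Z:
k=1  :Z:ZZ:
ZZ::ZZ
Z::::Z
:Z::Z:
ZZ::Z:
k=2  :Z::Z:
ZZZZ:Z
Z::Z:Z
:Z::Z:
ZZ::Z:
k=3  :ZZZ::
ZZZ::Z
Z::Z:Z
:Z::Z:
ZZ::Z:
k=4  Z:ZZ::
:ZZ::Z
Z::Z:Z
:Z::Z:
ZZ::Z:
k=5  Z:ZZ::
:ZZ::Z
:::Z:Z
Z:::Z:
:Z::Z:
k=6  Z:ZZ::
:ZZ::Z
:::ZZZ
Z::Z:Z
:Z::::
k=7  Z::Z::
:::Z:Z
::ZZZZ
Z::Z:Z
:Z::::
k=8  :Z:Z::
Z::Z:Z
::ZZZZ
Z::Z:Z
:Z::::
k=9  :::Z::
:ZZZ:Z
:ZZZZZ
Z::Z:Z
:Z::::
k=10  ZZZZ::
::ZZ:Z
:ZZZZZ
Z::Z:Z
:Z::::
k=11  ZZZZ::
::ZZZZ
:ZZ:::
Z::ZZZ
:Z::::
k=12  ZZZZ::
::ZZZZ
:ZZ:::
ZZ:ZZZ
Z:Z:::
k=13  ZZZZ::
::ZZ:Z
:ZZZZZ
ZZ:Z:Z
Z:Z:::

0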